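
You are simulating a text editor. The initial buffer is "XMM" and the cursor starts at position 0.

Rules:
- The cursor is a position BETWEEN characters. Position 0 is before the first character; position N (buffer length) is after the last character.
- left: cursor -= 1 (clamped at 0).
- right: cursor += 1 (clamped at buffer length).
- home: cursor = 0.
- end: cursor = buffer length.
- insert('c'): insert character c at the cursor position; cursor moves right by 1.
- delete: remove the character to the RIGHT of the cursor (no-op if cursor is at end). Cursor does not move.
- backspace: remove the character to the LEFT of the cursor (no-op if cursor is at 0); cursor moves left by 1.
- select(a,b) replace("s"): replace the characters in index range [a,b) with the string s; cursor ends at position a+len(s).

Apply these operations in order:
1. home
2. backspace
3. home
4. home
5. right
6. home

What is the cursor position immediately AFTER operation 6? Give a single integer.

Answer: 0

Derivation:
After op 1 (home): buf='XMM' cursor=0
After op 2 (backspace): buf='XMM' cursor=0
After op 3 (home): buf='XMM' cursor=0
After op 4 (home): buf='XMM' cursor=0
After op 5 (right): buf='XMM' cursor=1
After op 6 (home): buf='XMM' cursor=0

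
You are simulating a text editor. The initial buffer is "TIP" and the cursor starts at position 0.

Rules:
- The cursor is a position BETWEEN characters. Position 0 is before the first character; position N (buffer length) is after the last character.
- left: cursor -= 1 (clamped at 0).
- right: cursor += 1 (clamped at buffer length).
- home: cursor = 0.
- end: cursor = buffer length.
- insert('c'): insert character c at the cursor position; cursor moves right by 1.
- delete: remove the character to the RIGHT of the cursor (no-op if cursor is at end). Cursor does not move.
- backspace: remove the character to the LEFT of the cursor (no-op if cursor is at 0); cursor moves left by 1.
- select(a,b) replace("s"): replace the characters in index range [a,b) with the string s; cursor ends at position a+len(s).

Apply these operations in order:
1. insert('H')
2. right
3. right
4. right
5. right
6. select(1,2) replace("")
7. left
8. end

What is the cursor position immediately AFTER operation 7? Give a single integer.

After op 1 (insert('H')): buf='HTIP' cursor=1
After op 2 (right): buf='HTIP' cursor=2
After op 3 (right): buf='HTIP' cursor=3
After op 4 (right): buf='HTIP' cursor=4
After op 5 (right): buf='HTIP' cursor=4
After op 6 (select(1,2) replace("")): buf='HIP' cursor=1
After op 7 (left): buf='HIP' cursor=0

Answer: 0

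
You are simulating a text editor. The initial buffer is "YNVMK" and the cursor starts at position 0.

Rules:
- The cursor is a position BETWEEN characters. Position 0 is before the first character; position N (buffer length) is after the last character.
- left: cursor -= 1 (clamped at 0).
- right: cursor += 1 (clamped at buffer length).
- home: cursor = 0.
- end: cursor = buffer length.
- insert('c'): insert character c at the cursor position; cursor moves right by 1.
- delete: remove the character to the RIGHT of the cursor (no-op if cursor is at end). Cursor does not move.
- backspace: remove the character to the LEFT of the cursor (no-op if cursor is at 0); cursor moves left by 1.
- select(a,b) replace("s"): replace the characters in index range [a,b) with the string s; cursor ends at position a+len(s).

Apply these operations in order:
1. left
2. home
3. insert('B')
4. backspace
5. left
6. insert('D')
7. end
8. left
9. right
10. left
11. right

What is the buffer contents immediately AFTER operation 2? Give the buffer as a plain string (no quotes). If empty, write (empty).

After op 1 (left): buf='YNVMK' cursor=0
After op 2 (home): buf='YNVMK' cursor=0

Answer: YNVMK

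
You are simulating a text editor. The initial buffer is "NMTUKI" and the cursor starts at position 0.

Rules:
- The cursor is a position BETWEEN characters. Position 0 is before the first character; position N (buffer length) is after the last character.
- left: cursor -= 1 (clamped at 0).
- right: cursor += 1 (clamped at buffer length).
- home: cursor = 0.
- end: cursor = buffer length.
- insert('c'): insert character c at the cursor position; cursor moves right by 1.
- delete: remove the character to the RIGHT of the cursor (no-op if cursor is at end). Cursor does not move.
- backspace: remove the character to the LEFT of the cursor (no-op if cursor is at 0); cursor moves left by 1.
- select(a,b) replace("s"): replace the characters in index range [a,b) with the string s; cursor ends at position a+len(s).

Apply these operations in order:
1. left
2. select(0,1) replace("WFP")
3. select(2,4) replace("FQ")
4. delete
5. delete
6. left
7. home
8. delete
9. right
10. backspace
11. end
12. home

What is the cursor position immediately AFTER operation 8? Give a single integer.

After op 1 (left): buf='NMTUKI' cursor=0
After op 2 (select(0,1) replace("WFP")): buf='WFPMTUKI' cursor=3
After op 3 (select(2,4) replace("FQ")): buf='WFFQTUKI' cursor=4
After op 4 (delete): buf='WFFQUKI' cursor=4
After op 5 (delete): buf='WFFQKI' cursor=4
After op 6 (left): buf='WFFQKI' cursor=3
After op 7 (home): buf='WFFQKI' cursor=0
After op 8 (delete): buf='FFQKI' cursor=0

Answer: 0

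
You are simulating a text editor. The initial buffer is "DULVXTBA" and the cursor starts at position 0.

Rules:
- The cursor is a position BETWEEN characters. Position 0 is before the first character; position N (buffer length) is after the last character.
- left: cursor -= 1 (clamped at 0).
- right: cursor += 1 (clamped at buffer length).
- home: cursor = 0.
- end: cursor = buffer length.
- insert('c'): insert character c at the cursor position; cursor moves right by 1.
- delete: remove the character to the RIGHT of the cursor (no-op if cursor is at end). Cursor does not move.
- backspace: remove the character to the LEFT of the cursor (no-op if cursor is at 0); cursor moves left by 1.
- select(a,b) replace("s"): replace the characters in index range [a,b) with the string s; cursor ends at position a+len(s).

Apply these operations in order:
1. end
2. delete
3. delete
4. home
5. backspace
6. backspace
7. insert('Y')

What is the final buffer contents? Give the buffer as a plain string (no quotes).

After op 1 (end): buf='DULVXTBA' cursor=8
After op 2 (delete): buf='DULVXTBA' cursor=8
After op 3 (delete): buf='DULVXTBA' cursor=8
After op 4 (home): buf='DULVXTBA' cursor=0
After op 5 (backspace): buf='DULVXTBA' cursor=0
After op 6 (backspace): buf='DULVXTBA' cursor=0
After op 7 (insert('Y')): buf='YDULVXTBA' cursor=1

Answer: YDULVXTBA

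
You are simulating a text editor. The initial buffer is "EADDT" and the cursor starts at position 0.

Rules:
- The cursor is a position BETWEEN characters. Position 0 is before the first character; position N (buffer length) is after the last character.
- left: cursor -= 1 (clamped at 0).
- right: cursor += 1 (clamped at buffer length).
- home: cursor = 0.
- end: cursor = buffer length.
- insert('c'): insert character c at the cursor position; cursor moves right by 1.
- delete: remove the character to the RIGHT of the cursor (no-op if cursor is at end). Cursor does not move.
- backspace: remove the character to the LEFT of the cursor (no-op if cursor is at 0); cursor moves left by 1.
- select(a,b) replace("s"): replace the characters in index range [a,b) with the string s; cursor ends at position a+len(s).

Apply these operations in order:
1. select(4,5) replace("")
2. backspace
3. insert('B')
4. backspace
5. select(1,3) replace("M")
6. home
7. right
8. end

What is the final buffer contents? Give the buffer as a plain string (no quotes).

Answer: EM

Derivation:
After op 1 (select(4,5) replace("")): buf='EADD' cursor=4
After op 2 (backspace): buf='EAD' cursor=3
After op 3 (insert('B')): buf='EADB' cursor=4
After op 4 (backspace): buf='EAD' cursor=3
After op 5 (select(1,3) replace("M")): buf='EM' cursor=2
After op 6 (home): buf='EM' cursor=0
After op 7 (right): buf='EM' cursor=1
After op 8 (end): buf='EM' cursor=2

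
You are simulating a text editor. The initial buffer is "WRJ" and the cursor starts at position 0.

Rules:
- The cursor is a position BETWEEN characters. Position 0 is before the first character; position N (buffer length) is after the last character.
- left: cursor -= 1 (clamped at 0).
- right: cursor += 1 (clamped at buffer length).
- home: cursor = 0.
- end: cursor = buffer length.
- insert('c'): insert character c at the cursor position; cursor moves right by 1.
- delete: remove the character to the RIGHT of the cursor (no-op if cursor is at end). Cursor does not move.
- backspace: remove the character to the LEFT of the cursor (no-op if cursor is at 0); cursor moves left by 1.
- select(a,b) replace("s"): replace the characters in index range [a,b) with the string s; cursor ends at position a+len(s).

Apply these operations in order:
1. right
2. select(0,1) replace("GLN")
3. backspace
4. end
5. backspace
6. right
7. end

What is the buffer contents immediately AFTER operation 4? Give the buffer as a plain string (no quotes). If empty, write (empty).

Answer: GLRJ

Derivation:
After op 1 (right): buf='WRJ' cursor=1
After op 2 (select(0,1) replace("GLN")): buf='GLNRJ' cursor=3
After op 3 (backspace): buf='GLRJ' cursor=2
After op 4 (end): buf='GLRJ' cursor=4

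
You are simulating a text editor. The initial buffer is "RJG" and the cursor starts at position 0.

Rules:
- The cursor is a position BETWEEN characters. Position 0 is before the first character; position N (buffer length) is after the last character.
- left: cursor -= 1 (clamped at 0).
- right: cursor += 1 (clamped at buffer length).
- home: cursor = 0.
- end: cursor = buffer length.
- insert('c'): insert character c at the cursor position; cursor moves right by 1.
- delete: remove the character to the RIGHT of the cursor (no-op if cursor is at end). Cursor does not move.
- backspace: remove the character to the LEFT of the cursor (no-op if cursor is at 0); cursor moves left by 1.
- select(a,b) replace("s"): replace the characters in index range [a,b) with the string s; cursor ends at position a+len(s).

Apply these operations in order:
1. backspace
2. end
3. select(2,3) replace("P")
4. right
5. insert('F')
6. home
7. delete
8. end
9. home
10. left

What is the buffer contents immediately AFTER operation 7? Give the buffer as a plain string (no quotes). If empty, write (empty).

After op 1 (backspace): buf='RJG' cursor=0
After op 2 (end): buf='RJG' cursor=3
After op 3 (select(2,3) replace("P")): buf='RJP' cursor=3
After op 4 (right): buf='RJP' cursor=3
After op 5 (insert('F')): buf='RJPF' cursor=4
After op 6 (home): buf='RJPF' cursor=0
After op 7 (delete): buf='JPF' cursor=0

Answer: JPF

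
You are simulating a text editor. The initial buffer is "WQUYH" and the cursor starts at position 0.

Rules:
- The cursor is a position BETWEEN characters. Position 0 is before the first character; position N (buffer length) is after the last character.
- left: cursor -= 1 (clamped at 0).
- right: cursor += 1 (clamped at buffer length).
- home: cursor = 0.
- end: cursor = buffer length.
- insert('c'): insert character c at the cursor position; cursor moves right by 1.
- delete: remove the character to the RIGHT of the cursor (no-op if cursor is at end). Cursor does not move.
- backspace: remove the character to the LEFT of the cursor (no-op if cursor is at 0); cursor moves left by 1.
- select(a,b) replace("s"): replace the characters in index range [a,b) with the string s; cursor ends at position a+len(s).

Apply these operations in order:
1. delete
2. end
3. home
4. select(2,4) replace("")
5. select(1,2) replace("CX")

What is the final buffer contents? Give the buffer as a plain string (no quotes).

Answer: QCX

Derivation:
After op 1 (delete): buf='QUYH' cursor=0
After op 2 (end): buf='QUYH' cursor=4
After op 3 (home): buf='QUYH' cursor=0
After op 4 (select(2,4) replace("")): buf='QU' cursor=2
After op 5 (select(1,2) replace("CX")): buf='QCX' cursor=3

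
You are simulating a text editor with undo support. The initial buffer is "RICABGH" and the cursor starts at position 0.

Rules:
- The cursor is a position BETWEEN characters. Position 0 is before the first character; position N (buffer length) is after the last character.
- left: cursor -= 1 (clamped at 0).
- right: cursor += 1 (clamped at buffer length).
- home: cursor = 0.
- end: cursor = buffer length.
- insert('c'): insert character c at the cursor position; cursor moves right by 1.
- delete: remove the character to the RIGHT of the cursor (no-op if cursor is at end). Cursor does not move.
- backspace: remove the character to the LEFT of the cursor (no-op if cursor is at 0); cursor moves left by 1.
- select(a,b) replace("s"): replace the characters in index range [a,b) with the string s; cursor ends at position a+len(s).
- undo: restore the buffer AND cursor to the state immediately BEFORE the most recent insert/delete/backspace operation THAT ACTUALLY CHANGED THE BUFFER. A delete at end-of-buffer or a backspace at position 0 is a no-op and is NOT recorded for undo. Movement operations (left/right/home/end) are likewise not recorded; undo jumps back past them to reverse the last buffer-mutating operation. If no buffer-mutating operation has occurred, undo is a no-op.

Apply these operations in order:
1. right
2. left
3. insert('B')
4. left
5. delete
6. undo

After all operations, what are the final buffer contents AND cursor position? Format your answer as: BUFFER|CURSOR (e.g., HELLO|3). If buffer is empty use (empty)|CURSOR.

After op 1 (right): buf='RICABGH' cursor=1
After op 2 (left): buf='RICABGH' cursor=0
After op 3 (insert('B')): buf='BRICABGH' cursor=1
After op 4 (left): buf='BRICABGH' cursor=0
After op 5 (delete): buf='RICABGH' cursor=0
After op 6 (undo): buf='BRICABGH' cursor=0

Answer: BRICABGH|0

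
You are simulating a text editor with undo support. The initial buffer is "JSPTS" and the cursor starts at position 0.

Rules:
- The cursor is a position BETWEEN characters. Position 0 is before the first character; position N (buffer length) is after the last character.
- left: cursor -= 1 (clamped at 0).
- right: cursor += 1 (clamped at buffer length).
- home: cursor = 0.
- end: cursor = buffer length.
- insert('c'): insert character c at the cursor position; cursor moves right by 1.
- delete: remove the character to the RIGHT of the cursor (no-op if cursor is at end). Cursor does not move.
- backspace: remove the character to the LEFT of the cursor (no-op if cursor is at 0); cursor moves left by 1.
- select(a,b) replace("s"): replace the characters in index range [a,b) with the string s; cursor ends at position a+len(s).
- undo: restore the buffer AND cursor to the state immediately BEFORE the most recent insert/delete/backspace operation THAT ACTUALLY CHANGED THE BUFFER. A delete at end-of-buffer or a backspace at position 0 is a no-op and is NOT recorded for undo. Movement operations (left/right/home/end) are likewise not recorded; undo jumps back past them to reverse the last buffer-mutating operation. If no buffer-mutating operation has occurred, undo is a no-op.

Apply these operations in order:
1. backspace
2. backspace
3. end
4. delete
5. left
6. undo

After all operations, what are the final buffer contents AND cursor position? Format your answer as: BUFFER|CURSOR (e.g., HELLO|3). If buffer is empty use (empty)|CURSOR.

After op 1 (backspace): buf='JSPTS' cursor=0
After op 2 (backspace): buf='JSPTS' cursor=0
After op 3 (end): buf='JSPTS' cursor=5
After op 4 (delete): buf='JSPTS' cursor=5
After op 5 (left): buf='JSPTS' cursor=4
After op 6 (undo): buf='JSPTS' cursor=4

Answer: JSPTS|4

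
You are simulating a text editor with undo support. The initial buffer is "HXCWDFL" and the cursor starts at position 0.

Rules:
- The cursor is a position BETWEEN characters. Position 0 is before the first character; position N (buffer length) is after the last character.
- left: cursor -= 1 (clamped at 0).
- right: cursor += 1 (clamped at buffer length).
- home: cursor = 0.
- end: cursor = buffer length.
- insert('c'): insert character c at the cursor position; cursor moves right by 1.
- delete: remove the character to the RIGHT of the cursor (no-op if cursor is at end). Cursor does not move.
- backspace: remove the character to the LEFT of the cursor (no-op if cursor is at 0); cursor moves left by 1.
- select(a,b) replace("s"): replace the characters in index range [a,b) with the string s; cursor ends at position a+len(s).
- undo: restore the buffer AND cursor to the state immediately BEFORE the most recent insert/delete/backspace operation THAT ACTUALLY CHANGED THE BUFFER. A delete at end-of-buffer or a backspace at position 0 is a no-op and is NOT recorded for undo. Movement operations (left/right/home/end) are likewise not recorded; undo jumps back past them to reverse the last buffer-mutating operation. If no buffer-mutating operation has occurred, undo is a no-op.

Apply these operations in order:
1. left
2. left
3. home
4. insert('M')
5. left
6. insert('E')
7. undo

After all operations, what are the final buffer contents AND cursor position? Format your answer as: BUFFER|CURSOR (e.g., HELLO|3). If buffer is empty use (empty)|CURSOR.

Answer: MHXCWDFL|0

Derivation:
After op 1 (left): buf='HXCWDFL' cursor=0
After op 2 (left): buf='HXCWDFL' cursor=0
After op 3 (home): buf='HXCWDFL' cursor=0
After op 4 (insert('M')): buf='MHXCWDFL' cursor=1
After op 5 (left): buf='MHXCWDFL' cursor=0
After op 6 (insert('E')): buf='EMHXCWDFL' cursor=1
After op 7 (undo): buf='MHXCWDFL' cursor=0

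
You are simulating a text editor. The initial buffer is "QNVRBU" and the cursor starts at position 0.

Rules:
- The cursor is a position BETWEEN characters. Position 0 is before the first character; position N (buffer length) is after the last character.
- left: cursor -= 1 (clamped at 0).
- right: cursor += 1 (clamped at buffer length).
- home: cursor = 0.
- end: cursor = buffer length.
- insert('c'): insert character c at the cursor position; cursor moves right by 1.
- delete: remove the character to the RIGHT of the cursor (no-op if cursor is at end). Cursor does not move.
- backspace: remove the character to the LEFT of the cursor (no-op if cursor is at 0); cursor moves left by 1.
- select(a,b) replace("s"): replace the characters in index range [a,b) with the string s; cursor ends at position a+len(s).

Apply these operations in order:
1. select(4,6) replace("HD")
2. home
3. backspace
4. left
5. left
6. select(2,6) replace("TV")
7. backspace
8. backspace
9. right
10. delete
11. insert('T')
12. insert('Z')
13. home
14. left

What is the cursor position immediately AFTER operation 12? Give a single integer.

After op 1 (select(4,6) replace("HD")): buf='QNVRHD' cursor=6
After op 2 (home): buf='QNVRHD' cursor=0
After op 3 (backspace): buf='QNVRHD' cursor=0
After op 4 (left): buf='QNVRHD' cursor=0
After op 5 (left): buf='QNVRHD' cursor=0
After op 6 (select(2,6) replace("TV")): buf='QNTV' cursor=4
After op 7 (backspace): buf='QNT' cursor=3
After op 8 (backspace): buf='QN' cursor=2
After op 9 (right): buf='QN' cursor=2
After op 10 (delete): buf='QN' cursor=2
After op 11 (insert('T')): buf='QNT' cursor=3
After op 12 (insert('Z')): buf='QNTZ' cursor=4

Answer: 4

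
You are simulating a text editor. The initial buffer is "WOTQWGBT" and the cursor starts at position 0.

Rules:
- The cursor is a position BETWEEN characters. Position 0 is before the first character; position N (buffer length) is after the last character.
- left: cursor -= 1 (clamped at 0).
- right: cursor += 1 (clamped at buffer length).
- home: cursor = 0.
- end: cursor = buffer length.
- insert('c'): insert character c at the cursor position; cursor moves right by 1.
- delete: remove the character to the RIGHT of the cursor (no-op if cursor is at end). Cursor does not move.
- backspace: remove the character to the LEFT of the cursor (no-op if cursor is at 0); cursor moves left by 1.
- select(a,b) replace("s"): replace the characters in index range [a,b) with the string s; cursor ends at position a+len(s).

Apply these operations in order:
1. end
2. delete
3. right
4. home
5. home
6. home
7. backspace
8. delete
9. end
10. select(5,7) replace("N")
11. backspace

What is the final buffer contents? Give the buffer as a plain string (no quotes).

After op 1 (end): buf='WOTQWGBT' cursor=8
After op 2 (delete): buf='WOTQWGBT' cursor=8
After op 3 (right): buf='WOTQWGBT' cursor=8
After op 4 (home): buf='WOTQWGBT' cursor=0
After op 5 (home): buf='WOTQWGBT' cursor=0
After op 6 (home): buf='WOTQWGBT' cursor=0
After op 7 (backspace): buf='WOTQWGBT' cursor=0
After op 8 (delete): buf='OTQWGBT' cursor=0
After op 9 (end): buf='OTQWGBT' cursor=7
After op 10 (select(5,7) replace("N")): buf='OTQWGN' cursor=6
After op 11 (backspace): buf='OTQWG' cursor=5

Answer: OTQWG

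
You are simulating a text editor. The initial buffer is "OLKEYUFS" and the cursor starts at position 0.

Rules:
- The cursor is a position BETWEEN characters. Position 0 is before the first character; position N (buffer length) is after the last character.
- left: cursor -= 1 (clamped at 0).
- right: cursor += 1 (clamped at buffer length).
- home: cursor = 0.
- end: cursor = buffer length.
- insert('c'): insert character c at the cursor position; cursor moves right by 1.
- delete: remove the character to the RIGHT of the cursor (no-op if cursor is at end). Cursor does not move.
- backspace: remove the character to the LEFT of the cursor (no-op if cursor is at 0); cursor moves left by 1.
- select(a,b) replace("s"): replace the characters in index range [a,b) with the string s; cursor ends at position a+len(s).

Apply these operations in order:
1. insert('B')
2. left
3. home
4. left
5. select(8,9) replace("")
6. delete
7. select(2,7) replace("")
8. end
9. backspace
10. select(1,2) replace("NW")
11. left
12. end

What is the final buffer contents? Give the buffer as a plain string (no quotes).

After op 1 (insert('B')): buf='BOLKEYUFS' cursor=1
After op 2 (left): buf='BOLKEYUFS' cursor=0
After op 3 (home): buf='BOLKEYUFS' cursor=0
After op 4 (left): buf='BOLKEYUFS' cursor=0
After op 5 (select(8,9) replace("")): buf='BOLKEYUF' cursor=8
After op 6 (delete): buf='BOLKEYUF' cursor=8
After op 7 (select(2,7) replace("")): buf='BOF' cursor=2
After op 8 (end): buf='BOF' cursor=3
After op 9 (backspace): buf='BO' cursor=2
After op 10 (select(1,2) replace("NW")): buf='BNW' cursor=3
After op 11 (left): buf='BNW' cursor=2
After op 12 (end): buf='BNW' cursor=3

Answer: BNW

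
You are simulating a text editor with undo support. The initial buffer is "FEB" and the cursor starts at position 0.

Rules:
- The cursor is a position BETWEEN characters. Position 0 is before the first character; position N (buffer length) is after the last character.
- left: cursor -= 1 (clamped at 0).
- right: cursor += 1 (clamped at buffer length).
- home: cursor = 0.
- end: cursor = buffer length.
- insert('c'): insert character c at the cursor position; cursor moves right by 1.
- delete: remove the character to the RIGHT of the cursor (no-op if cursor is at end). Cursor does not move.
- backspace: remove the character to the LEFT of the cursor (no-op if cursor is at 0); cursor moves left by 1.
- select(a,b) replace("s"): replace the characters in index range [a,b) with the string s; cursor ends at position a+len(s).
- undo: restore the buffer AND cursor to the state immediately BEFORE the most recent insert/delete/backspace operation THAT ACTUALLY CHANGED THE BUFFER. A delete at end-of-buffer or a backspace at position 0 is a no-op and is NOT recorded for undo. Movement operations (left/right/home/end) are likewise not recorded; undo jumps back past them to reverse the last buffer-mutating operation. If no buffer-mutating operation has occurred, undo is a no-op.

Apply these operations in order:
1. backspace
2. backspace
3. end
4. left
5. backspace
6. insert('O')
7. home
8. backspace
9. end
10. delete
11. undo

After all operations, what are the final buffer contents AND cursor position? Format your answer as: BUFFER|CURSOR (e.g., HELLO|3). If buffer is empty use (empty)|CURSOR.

After op 1 (backspace): buf='FEB' cursor=0
After op 2 (backspace): buf='FEB' cursor=0
After op 3 (end): buf='FEB' cursor=3
After op 4 (left): buf='FEB' cursor=2
After op 5 (backspace): buf='FB' cursor=1
After op 6 (insert('O')): buf='FOB' cursor=2
After op 7 (home): buf='FOB' cursor=0
After op 8 (backspace): buf='FOB' cursor=0
After op 9 (end): buf='FOB' cursor=3
After op 10 (delete): buf='FOB' cursor=3
After op 11 (undo): buf='FB' cursor=1

Answer: FB|1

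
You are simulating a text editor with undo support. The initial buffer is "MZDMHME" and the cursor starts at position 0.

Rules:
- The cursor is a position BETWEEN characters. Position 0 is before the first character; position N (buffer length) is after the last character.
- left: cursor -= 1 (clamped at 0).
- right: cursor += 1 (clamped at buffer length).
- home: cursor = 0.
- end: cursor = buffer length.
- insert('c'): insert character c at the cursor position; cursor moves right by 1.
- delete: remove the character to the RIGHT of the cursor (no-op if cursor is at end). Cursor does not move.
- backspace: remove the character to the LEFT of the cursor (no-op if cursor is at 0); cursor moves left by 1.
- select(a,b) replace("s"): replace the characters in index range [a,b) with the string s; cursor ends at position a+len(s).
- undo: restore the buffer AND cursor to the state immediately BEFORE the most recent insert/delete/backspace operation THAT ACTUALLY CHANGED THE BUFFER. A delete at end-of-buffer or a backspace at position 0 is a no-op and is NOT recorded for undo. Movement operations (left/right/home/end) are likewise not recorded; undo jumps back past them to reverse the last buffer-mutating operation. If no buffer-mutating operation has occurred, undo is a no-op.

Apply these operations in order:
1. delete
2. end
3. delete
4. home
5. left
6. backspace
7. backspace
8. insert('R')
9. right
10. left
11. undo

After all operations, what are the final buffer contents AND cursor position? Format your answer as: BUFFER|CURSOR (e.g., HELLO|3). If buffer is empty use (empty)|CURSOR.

After op 1 (delete): buf='ZDMHME' cursor=0
After op 2 (end): buf='ZDMHME' cursor=6
After op 3 (delete): buf='ZDMHME' cursor=6
After op 4 (home): buf='ZDMHME' cursor=0
After op 5 (left): buf='ZDMHME' cursor=0
After op 6 (backspace): buf='ZDMHME' cursor=0
After op 7 (backspace): buf='ZDMHME' cursor=0
After op 8 (insert('R')): buf='RZDMHME' cursor=1
After op 9 (right): buf='RZDMHME' cursor=2
After op 10 (left): buf='RZDMHME' cursor=1
After op 11 (undo): buf='ZDMHME' cursor=0

Answer: ZDMHME|0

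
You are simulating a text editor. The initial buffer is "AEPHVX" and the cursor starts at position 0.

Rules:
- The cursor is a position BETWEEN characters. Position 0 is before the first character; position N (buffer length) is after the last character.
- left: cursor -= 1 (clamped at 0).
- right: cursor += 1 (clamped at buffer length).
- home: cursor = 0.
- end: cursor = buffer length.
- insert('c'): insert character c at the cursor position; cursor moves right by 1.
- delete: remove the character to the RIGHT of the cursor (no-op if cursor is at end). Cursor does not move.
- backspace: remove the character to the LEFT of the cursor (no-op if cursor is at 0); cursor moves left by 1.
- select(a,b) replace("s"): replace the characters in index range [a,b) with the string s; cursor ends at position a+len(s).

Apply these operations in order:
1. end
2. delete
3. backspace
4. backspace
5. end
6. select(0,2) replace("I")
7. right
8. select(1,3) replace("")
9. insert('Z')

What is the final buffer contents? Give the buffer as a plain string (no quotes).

After op 1 (end): buf='AEPHVX' cursor=6
After op 2 (delete): buf='AEPHVX' cursor=6
After op 3 (backspace): buf='AEPHV' cursor=5
After op 4 (backspace): buf='AEPH' cursor=4
After op 5 (end): buf='AEPH' cursor=4
After op 6 (select(0,2) replace("I")): buf='IPH' cursor=1
After op 7 (right): buf='IPH' cursor=2
After op 8 (select(1,3) replace("")): buf='I' cursor=1
After op 9 (insert('Z')): buf='IZ' cursor=2

Answer: IZ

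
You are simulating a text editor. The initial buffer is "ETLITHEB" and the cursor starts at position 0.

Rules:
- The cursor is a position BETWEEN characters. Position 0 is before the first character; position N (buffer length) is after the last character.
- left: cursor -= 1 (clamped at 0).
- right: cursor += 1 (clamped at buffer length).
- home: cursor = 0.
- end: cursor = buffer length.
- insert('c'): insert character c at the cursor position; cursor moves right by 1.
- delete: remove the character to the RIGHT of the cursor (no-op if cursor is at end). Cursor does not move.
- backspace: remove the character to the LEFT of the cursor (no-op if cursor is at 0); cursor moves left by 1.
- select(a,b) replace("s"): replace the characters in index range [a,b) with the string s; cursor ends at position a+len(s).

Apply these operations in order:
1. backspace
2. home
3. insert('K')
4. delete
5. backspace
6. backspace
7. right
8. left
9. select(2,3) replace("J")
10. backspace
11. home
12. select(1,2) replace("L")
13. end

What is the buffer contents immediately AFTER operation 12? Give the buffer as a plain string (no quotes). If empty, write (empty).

Answer: TLTHEB

Derivation:
After op 1 (backspace): buf='ETLITHEB' cursor=0
After op 2 (home): buf='ETLITHEB' cursor=0
After op 3 (insert('K')): buf='KETLITHEB' cursor=1
After op 4 (delete): buf='KTLITHEB' cursor=1
After op 5 (backspace): buf='TLITHEB' cursor=0
After op 6 (backspace): buf='TLITHEB' cursor=0
After op 7 (right): buf='TLITHEB' cursor=1
After op 8 (left): buf='TLITHEB' cursor=0
After op 9 (select(2,3) replace("J")): buf='TLJTHEB' cursor=3
After op 10 (backspace): buf='TLTHEB' cursor=2
After op 11 (home): buf='TLTHEB' cursor=0
After op 12 (select(1,2) replace("L")): buf='TLTHEB' cursor=2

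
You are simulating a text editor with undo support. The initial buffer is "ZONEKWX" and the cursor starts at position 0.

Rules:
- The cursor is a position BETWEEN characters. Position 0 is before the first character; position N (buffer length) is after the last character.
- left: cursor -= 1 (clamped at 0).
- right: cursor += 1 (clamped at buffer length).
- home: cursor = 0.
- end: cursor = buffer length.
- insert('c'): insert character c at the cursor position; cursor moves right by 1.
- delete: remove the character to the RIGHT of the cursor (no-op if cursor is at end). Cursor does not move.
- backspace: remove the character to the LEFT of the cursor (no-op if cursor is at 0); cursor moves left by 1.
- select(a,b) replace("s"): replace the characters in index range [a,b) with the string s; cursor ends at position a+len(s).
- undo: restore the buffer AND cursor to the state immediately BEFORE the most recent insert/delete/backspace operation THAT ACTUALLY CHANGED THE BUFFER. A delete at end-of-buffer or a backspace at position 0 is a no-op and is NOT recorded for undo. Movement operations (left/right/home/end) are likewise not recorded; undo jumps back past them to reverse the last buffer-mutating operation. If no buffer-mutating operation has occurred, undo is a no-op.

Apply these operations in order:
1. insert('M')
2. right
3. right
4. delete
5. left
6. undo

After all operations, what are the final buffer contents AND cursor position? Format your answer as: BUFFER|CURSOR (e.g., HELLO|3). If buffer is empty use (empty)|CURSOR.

Answer: MZONEKWX|3

Derivation:
After op 1 (insert('M')): buf='MZONEKWX' cursor=1
After op 2 (right): buf='MZONEKWX' cursor=2
After op 3 (right): buf='MZONEKWX' cursor=3
After op 4 (delete): buf='MZOEKWX' cursor=3
After op 5 (left): buf='MZOEKWX' cursor=2
After op 6 (undo): buf='MZONEKWX' cursor=3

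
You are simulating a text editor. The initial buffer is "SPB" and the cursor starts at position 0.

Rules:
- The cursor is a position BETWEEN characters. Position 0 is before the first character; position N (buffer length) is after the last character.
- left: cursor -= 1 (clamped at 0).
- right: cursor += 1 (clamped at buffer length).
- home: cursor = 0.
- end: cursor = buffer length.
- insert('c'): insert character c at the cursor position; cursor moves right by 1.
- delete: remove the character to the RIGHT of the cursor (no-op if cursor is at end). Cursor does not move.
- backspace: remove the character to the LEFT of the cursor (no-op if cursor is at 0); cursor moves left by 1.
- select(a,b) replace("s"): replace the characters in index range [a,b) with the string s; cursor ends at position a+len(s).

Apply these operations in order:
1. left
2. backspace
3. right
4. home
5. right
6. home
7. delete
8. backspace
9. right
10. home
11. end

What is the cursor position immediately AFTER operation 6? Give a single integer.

After op 1 (left): buf='SPB' cursor=0
After op 2 (backspace): buf='SPB' cursor=0
After op 3 (right): buf='SPB' cursor=1
After op 4 (home): buf='SPB' cursor=0
After op 5 (right): buf='SPB' cursor=1
After op 6 (home): buf='SPB' cursor=0

Answer: 0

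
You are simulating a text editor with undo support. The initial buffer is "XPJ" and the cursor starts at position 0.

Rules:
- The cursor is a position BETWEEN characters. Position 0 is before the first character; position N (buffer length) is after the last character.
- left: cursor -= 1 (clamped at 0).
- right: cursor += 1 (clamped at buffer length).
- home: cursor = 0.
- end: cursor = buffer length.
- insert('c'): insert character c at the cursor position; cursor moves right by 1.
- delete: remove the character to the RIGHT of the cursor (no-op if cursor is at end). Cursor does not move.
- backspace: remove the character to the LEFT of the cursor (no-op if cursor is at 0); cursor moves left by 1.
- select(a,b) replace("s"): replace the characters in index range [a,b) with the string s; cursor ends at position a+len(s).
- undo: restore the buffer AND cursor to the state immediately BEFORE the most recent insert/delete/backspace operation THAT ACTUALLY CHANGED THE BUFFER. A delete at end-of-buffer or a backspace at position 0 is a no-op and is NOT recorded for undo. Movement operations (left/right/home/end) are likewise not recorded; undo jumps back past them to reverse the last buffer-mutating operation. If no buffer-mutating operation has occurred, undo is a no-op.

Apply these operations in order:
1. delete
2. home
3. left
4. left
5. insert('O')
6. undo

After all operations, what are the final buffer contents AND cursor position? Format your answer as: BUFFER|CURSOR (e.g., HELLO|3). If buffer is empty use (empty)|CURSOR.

After op 1 (delete): buf='PJ' cursor=0
After op 2 (home): buf='PJ' cursor=0
After op 3 (left): buf='PJ' cursor=0
After op 4 (left): buf='PJ' cursor=0
After op 5 (insert('O')): buf='OPJ' cursor=1
After op 6 (undo): buf='PJ' cursor=0

Answer: PJ|0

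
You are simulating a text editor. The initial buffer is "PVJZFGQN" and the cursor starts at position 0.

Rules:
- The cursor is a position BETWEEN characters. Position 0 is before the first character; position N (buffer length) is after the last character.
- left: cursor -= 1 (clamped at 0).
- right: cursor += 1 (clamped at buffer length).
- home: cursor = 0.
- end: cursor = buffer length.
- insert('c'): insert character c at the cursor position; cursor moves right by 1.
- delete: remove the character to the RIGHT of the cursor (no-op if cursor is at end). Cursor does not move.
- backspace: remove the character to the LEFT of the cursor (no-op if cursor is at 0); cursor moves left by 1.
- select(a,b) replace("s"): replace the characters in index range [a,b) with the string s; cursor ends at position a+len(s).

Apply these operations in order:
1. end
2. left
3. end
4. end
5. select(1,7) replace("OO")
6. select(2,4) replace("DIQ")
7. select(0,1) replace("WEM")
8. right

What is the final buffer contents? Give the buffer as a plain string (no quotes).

Answer: WEMODIQ

Derivation:
After op 1 (end): buf='PVJZFGQN' cursor=8
After op 2 (left): buf='PVJZFGQN' cursor=7
After op 3 (end): buf='PVJZFGQN' cursor=8
After op 4 (end): buf='PVJZFGQN' cursor=8
After op 5 (select(1,7) replace("OO")): buf='POON' cursor=3
After op 6 (select(2,4) replace("DIQ")): buf='PODIQ' cursor=5
After op 7 (select(0,1) replace("WEM")): buf='WEMODIQ' cursor=3
After op 8 (right): buf='WEMODIQ' cursor=4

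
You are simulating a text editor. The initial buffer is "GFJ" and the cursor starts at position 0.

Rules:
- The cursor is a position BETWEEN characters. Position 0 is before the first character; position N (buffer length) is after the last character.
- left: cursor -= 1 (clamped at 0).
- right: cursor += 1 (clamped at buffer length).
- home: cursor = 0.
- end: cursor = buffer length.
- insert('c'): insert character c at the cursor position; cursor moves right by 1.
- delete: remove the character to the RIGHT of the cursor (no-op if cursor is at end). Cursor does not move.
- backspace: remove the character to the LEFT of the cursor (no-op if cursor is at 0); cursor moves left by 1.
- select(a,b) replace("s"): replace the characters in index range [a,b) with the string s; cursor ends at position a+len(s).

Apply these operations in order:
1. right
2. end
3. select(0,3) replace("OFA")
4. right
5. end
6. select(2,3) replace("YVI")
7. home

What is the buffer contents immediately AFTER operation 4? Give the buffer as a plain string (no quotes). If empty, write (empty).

Answer: OFA

Derivation:
After op 1 (right): buf='GFJ' cursor=1
After op 2 (end): buf='GFJ' cursor=3
After op 3 (select(0,3) replace("OFA")): buf='OFA' cursor=3
After op 4 (right): buf='OFA' cursor=3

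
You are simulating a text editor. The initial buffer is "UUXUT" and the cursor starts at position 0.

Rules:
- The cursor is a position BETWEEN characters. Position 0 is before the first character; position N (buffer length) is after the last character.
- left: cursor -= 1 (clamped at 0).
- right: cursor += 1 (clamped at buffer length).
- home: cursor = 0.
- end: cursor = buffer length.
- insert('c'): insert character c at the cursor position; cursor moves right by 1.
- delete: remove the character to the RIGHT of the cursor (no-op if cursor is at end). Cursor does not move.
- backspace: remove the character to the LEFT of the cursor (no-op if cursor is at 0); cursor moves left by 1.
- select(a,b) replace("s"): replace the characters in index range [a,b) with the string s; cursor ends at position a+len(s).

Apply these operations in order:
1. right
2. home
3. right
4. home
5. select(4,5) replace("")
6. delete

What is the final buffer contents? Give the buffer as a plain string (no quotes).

After op 1 (right): buf='UUXUT' cursor=1
After op 2 (home): buf='UUXUT' cursor=0
After op 3 (right): buf='UUXUT' cursor=1
After op 4 (home): buf='UUXUT' cursor=0
After op 5 (select(4,5) replace("")): buf='UUXU' cursor=4
After op 6 (delete): buf='UUXU' cursor=4

Answer: UUXU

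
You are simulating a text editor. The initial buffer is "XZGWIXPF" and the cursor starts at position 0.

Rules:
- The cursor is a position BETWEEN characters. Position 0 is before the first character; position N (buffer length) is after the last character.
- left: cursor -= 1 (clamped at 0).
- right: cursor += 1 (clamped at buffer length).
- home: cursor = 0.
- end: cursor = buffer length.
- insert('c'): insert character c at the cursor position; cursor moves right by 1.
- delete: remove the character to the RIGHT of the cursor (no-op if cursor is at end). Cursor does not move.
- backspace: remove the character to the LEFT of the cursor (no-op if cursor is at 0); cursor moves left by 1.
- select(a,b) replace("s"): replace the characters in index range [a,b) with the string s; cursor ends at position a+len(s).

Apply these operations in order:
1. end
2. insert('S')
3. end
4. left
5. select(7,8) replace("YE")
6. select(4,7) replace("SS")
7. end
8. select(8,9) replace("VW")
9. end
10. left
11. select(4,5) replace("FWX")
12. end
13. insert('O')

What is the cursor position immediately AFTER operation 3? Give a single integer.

Answer: 9

Derivation:
After op 1 (end): buf='XZGWIXPF' cursor=8
After op 2 (insert('S')): buf='XZGWIXPFS' cursor=9
After op 3 (end): buf='XZGWIXPFS' cursor=9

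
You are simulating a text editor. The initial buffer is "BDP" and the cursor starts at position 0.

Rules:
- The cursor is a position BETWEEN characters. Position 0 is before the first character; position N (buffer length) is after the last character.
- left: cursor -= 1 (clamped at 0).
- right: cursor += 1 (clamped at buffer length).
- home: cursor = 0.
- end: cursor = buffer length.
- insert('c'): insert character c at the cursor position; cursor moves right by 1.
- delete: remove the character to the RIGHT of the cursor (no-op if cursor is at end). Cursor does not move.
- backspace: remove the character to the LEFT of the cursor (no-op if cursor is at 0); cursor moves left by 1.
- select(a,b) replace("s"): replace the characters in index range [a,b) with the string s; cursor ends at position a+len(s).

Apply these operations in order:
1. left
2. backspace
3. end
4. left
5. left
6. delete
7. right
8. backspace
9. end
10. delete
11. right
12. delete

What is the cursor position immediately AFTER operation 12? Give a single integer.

After op 1 (left): buf='BDP' cursor=0
After op 2 (backspace): buf='BDP' cursor=0
After op 3 (end): buf='BDP' cursor=3
After op 4 (left): buf='BDP' cursor=2
After op 5 (left): buf='BDP' cursor=1
After op 6 (delete): buf='BP' cursor=1
After op 7 (right): buf='BP' cursor=2
After op 8 (backspace): buf='B' cursor=1
After op 9 (end): buf='B' cursor=1
After op 10 (delete): buf='B' cursor=1
After op 11 (right): buf='B' cursor=1
After op 12 (delete): buf='B' cursor=1

Answer: 1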